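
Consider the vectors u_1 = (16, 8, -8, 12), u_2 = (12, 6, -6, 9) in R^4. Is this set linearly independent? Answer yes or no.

no

Form the matrix with these vectors as rows and row reduce.
R2 ← R2 − (3/4)·R1: [0, 0, 0, 0]
1 nonzero row, so the 2 vectors span a space of dimension 1.
Since 1 < 2, the vectors are linearly dependent.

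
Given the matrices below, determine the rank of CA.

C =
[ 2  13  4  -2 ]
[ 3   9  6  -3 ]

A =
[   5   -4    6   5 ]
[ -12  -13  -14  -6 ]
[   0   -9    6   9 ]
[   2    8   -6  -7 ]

First compute CA:
[[-150, -229, -134, -18],
 [-99, -207, -54,  36]]
Now row reduce the product.
R2 ← R2 − (33/50)·R1: [0, -2793/50, 861/25, 1197/25]
2 nonzero rows, so rank(CA) = 2.

2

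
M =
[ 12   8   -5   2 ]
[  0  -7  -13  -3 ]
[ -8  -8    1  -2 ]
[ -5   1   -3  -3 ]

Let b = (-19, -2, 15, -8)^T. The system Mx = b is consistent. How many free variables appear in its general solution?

0

Row reduce the augmented matrix [M | b].
R3 ← R3 + (2/3)·R1: [0, -8/3, -7/3, -2/3, 7/3]
R4 ← R4 + (5/12)·R1: [0, 13/3, -61/12, -13/6, -191/12]
R3 ← R3 − (8/21)·R2: [0, 0, 55/21, 10/21, 65/21]
R4 ← R4 + (13/21)·R2: [0, 0, -1103/84, -169/42, -1441/84]
R4 ← R4 + (1103/220)·R3: [0, 0, 0, -18/11, -18/11]
The echelon form has 4 nonzero rows, and every pivot lies in the first 4 columns, so rank(M) = rank([M|b]) = 4.
The system is consistent.
Free variables = (unknowns) − (rank) = 4 − 4 = 0.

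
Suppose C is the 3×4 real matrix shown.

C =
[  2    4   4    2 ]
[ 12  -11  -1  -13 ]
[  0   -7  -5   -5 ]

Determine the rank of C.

Row reduce to echelon form.
R2 ← R2 − (6)·R1: [0, -35, -25, -25]
R3 ← R3 − (1/5)·R2: [0, 0, 0, 0]
Echelon form has 2 nonzero rows, so rank(C) = 2.

2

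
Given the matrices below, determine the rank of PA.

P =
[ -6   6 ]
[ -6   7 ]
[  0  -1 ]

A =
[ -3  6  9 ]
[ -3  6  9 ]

1

First compute PA:
[[  0,   0,   0],
 [ -3,   6,   9],
 [  3,  -6,  -9]]
Now row reduce the product.
Swap R1 ↔ R2
R3 ← R3 + R1: [0, 0, 0]
1 nonzero row, so rank(PA) = 1.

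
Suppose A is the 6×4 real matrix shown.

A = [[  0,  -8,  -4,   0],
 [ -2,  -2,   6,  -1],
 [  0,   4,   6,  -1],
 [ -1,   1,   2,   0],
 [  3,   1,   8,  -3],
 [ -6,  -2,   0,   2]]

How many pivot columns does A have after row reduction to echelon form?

Row reduce to echelon form.
Swap R1 ↔ R2
R4 ← R4 − (1/2)·R1: [0, 2, -1, 1/2]
R5 ← R5 + (3/2)·R1: [0, -2, 17, -9/2]
R6 ← R6 − (3)·R1: [0, 4, -18, 5]
R3 ← R3 + (1/2)·R2: [0, 0, 4, -1]
R4 ← R4 + (1/4)·R2: [0, 0, -2, 1/2]
R5 ← R5 − (1/4)·R2: [0, 0, 18, -9/2]
R6 ← R6 + (1/2)·R2: [0, 0, -20, 5]
R4 ← R4 + (1/2)·R3: [0, 0, 0, 0]
R5 ← R5 − (9/2)·R3: [0, 0, 0, 0]
R6 ← R6 + (5)·R3: [0, 0, 0, 0]
Echelon form has 3 nonzero rows, so rank(A) = 3.
Each nonzero row contributes one pivot column: 3 pivot columns.

3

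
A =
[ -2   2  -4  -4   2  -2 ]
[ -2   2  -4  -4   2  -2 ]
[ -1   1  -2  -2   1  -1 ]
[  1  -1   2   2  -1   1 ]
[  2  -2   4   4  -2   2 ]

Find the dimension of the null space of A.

Row reduce to echelon form.
R2 ← R2 − R1: [0, 0, 0, 0, 0, 0]
R3 ← R3 − (1/2)·R1: [0, 0, 0, 0, 0, 0]
R4 ← R4 + (1/2)·R1: [0, 0, 0, 0, 0, 0]
R5 ← R5 + R1: [0, 0, 0, 0, 0, 0]
1 nonzero row, so rank(A) = 1.
A has 6 columns; by rank–nullity, nullity = 6 − 1 = 5.

5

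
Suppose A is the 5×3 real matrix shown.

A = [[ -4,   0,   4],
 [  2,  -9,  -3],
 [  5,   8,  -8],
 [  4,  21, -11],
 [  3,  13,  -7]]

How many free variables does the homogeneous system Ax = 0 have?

Row reduce to echelon form.
R2 ← R2 + (1/2)·R1: [0, -9, -1]
R3 ← R3 + (5/4)·R1: [0, 8, -3]
R4 ← R4 + R1: [0, 21, -7]
R5 ← R5 + (3/4)·R1: [0, 13, -4]
R3 ← R3 + (8/9)·R2: [0, 0, -35/9]
R4 ← R4 + (7/3)·R2: [0, 0, -28/3]
R5 ← R5 + (13/9)·R2: [0, 0, -49/9]
R4 ← R4 − (12/5)·R3: [0, 0, 0]
R5 ← R5 − (7/5)·R3: [0, 0, 0]
3 nonzero rows, so rank(A) = 3.
A has 3 columns; by rank–nullity, nullity = 3 − 3 = 0.

0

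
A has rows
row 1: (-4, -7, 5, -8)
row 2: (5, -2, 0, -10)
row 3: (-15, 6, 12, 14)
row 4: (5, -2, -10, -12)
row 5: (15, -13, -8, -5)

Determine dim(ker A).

0

Row reduce to echelon form.
R2 ← R2 + (5/4)·R1: [0, -43/4, 25/4, -20]
R3 ← R3 − (15/4)·R1: [0, 129/4, -27/4, 44]
R4 ← R4 + (5/4)·R1: [0, -43/4, -15/4, -22]
R5 ← R5 + (15/4)·R1: [0, -157/4, 43/4, -35]
R3 ← R3 + (3)·R2: [0, 0, 12, -16]
R4 ← R4 − R2: [0, 0, -10, -2]
R5 ← R5 − (157/43)·R2: [0, 0, -519/43, 1635/43]
R4 ← R4 + (5/6)·R3: [0, 0, 0, -46/3]
R5 ← R5 + (173/172)·R3: [0, 0, 0, 943/43]
R5 ← R5 + (123/86)·R4: [0, 0, 0, 0]
4 nonzero rows, so rank(A) = 4.
A has 4 columns; by rank–nullity, nullity = 4 − 4 = 0.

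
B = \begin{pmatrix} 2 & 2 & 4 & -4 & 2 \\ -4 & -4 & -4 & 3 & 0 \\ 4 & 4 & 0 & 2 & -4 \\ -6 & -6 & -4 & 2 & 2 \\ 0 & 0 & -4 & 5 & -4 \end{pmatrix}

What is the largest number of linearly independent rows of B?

Row reduce to echelon form.
R2 ← R2 + (2)·R1: [0, 0, 4, -5, 4]
R3 ← R3 − (2)·R1: [0, 0, -8, 10, -8]
R4 ← R4 + (3)·R1: [0, 0, 8, -10, 8]
R3 ← R3 + (2)·R2: [0, 0, 0, 0, 0]
R4 ← R4 − (2)·R2: [0, 0, 0, 0, 0]
R5 ← R5 + R2: [0, 0, 0, 0, 0]
Echelon form has 2 nonzero rows, so rank(B) = 2.
The rank gives the maximum number of linearly independent rows: 2.

2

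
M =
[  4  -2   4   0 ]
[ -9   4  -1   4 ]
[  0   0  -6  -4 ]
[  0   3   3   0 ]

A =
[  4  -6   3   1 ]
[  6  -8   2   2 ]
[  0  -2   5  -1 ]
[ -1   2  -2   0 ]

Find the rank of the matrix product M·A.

First compute MA:
[[  4, -16,  28,  -4],
 [-16,  32, -32,   0],
 [  4,   4, -22,   6],
 [ 18, -30,  21,   3]]
Now row reduce the product.
R2 ← R2 + (4)·R1: [0, -32, 80, -16]
R3 ← R3 − R1: [0, 20, -50, 10]
R4 ← R4 − (9/2)·R1: [0, 42, -105, 21]
R3 ← R3 + (5/8)·R2: [0, 0, 0, 0]
R4 ← R4 + (21/16)·R2: [0, 0, 0, 0]
2 nonzero rows, so rank(MA) = 2.

2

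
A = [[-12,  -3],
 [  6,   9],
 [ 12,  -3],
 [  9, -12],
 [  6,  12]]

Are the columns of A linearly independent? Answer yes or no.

yes

Row reduce A to echelon form.
R2 ← R2 + (1/2)·R1: [0, 15/2]
R3 ← R3 + R1: [0, -6]
R4 ← R4 + (3/4)·R1: [0, -57/4]
R5 ← R5 + (1/2)·R1: [0, 21/2]
R3 ← R3 + (4/5)·R2: [0, 0]
R4 ← R4 + (19/10)·R2: [0, 0]
R5 ← R5 − (7/5)·R2: [0, 0]
2 pivots among 2 columns.
Every column is a pivot column, so the columns are linearly independent.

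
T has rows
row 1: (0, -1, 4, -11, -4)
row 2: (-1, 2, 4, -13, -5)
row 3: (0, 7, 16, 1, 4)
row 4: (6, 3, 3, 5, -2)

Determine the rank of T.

4

Row reduce to echelon form.
Swap R1 ↔ R2
R4 ← R4 + (6)·R1: [0, 15, 27, -73, -32]
R3 ← R3 + (7)·R2: [0, 0, 44, -76, -24]
R4 ← R4 + (15)·R2: [0, 0, 87, -238, -92]
R4 ← R4 − (87/44)·R3: [0, 0, 0, -965/11, -490/11]
Echelon form has 4 nonzero rows, so rank(T) = 4.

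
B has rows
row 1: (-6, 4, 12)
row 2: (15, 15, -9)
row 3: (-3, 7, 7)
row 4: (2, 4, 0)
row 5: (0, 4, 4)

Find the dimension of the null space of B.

0

Row reduce to echelon form.
R2 ← R2 + (5/2)·R1: [0, 25, 21]
R3 ← R3 − (1/2)·R1: [0, 5, 1]
R4 ← R4 + (1/3)·R1: [0, 16/3, 4]
R3 ← R3 − (1/5)·R2: [0, 0, -16/5]
R4 ← R4 − (16/75)·R2: [0, 0, -12/25]
R5 ← R5 − (4/25)·R2: [0, 0, 16/25]
R4 ← R4 − (3/20)·R3: [0, 0, 0]
R5 ← R5 + (1/5)·R3: [0, 0, 0]
3 nonzero rows, so rank(B) = 3.
B has 3 columns; by rank–nullity, nullity = 3 − 3 = 0.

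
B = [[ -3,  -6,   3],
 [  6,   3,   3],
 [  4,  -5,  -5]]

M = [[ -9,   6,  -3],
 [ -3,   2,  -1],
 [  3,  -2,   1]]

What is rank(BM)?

First compute BM:
[[ 54, -36,  18],
 [-54,  36, -18],
 [-36,  24, -12]]
Now row reduce the product.
R2 ← R2 + R1: [0, 0, 0]
R3 ← R3 + (2/3)·R1: [0, 0, 0]
1 nonzero row, so rank(BM) = 1.

1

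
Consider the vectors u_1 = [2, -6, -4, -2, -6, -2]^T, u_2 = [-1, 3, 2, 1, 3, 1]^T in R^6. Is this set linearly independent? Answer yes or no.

Form the matrix with these vectors as rows and row reduce.
R2 ← R2 + (1/2)·R1: [0, 0, 0, 0, 0, 0]
1 nonzero row, so the 2 vectors span a space of dimension 1.
Since 1 < 2, the vectors are linearly dependent.

no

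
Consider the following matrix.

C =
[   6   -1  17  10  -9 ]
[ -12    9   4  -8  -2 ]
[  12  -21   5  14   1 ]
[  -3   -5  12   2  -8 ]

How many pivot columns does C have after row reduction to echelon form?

Row reduce to echelon form.
R2 ← R2 + (2)·R1: [0, 7, 38, 12, -20]
R3 ← R3 − (2)·R1: [0, -19, -29, -6, 19]
R4 ← R4 + (1/2)·R1: [0, -11/2, 41/2, 7, -25/2]
R3 ← R3 + (19/7)·R2: [0, 0, 519/7, 186/7, -247/7]
R4 ← R4 + (11/14)·R2: [0, 0, 705/14, 115/7, -395/14]
R4 ← R4 − (235/346)·R3: [0, 0, 0, -280/173, -735/173]
Echelon form has 4 nonzero rows, so rank(C) = 4.
Each nonzero row contributes one pivot column: 4 pivot columns.

4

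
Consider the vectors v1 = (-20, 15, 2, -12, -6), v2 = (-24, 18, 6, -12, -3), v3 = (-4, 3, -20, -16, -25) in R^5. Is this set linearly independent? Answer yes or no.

Form the matrix with these vectors as rows and row reduce.
R2 ← R2 − (6/5)·R1: [0, 0, 18/5, 12/5, 21/5]
R3 ← R3 − (1/5)·R1: [0, 0, -102/5, -68/5, -119/5]
R3 ← R3 + (17/3)·R2: [0, 0, 0, 0, 0]
2 nonzero rows, so the 3 vectors span a space of dimension 2.
Since 2 < 3, the vectors are linearly dependent.

no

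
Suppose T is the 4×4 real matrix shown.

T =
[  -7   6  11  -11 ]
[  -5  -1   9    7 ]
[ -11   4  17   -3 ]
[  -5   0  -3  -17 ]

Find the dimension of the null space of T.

0

Row reduce to echelon form.
R2 ← R2 − (5/7)·R1: [0, -37/7, 8/7, 104/7]
R3 ← R3 − (11/7)·R1: [0, -38/7, -2/7, 100/7]
R4 ← R4 − (5/7)·R1: [0, -30/7, -76/7, -64/7]
R3 ← R3 − (38/37)·R2: [0, 0, -54/37, -36/37]
R4 ← R4 − (30/37)·R2: [0, 0, -436/37, -784/37]
R4 ← R4 − (218/27)·R3: [0, 0, 0, -40/3]
4 nonzero rows, so rank(T) = 4.
T has 4 columns; by rank–nullity, nullity = 4 − 4 = 0.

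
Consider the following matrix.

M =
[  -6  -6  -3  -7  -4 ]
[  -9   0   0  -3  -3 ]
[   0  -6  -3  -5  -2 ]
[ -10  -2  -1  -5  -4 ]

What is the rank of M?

2

Row reduce to echelon form.
R2 ← R2 − (3/2)·R1: [0, 9, 9/2, 15/2, 3]
R4 ← R4 − (5/3)·R1: [0, 8, 4, 20/3, 8/3]
R3 ← R3 + (2/3)·R2: [0, 0, 0, 0, 0]
R4 ← R4 − (8/9)·R2: [0, 0, 0, 0, 0]
Echelon form has 2 nonzero rows, so rank(M) = 2.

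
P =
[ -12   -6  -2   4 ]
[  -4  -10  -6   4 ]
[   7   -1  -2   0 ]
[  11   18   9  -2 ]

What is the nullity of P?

Row reduce to echelon form.
R2 ← R2 − (1/3)·R1: [0, -8, -16/3, 8/3]
R3 ← R3 + (7/12)·R1: [0, -9/2, -19/6, 7/3]
R4 ← R4 + (11/12)·R1: [0, 25/2, 43/6, 5/3]
R3 ← R3 − (9/16)·R2: [0, 0, -1/6, 5/6]
R4 ← R4 + (25/16)·R2: [0, 0, -7/6, 35/6]
R4 ← R4 − (7)·R3: [0, 0, 0, 0]
3 nonzero rows, so rank(P) = 3.
P has 4 columns; by rank–nullity, nullity = 4 − 3 = 1.

1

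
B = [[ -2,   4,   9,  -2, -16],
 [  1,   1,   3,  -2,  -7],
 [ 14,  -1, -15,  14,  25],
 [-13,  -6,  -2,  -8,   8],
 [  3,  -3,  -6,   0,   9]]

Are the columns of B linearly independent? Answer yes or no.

Row reduce B to echelon form.
R2 ← R2 + (1/2)·R1: [0, 3, 15/2, -3, -15]
R3 ← R3 + (7)·R1: [0, 27, 48, 0, -87]
R4 ← R4 − (13/2)·R1: [0, -32, -121/2, 5, 112]
R5 ← R5 + (3/2)·R1: [0, 3, 15/2, -3, -15]
R3 ← R3 − (9)·R2: [0, 0, -39/2, 27, 48]
R4 ← R4 + (32/3)·R2: [0, 0, 39/2, -27, -48]
R5 ← R5 − R2: [0, 0, 0, 0, 0]
R4 ← R4 + R3: [0, 0, 0, 0, 0]
3 pivots among 5 columns.
Only 3 < 5 pivot columns, so the columns are linearly dependent.

no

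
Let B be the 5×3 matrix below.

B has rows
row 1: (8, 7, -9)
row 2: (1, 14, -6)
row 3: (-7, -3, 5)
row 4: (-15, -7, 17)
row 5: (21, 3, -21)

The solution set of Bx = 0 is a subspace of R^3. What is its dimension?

Row reduce to echelon form.
R2 ← R2 − (1/8)·R1: [0, 105/8, -39/8]
R3 ← R3 + (7/8)·R1: [0, 25/8, -23/8]
R4 ← R4 + (15/8)·R1: [0, 49/8, 1/8]
R5 ← R5 − (21/8)·R1: [0, -123/8, 21/8]
R3 ← R3 − (5/21)·R2: [0, 0, -12/7]
R4 ← R4 − (7/15)·R2: [0, 0, 12/5]
R5 ← R5 + (41/35)·R2: [0, 0, -108/35]
R4 ← R4 + (7/5)·R3: [0, 0, 0]
R5 ← R5 − (9/5)·R3: [0, 0, 0]
3 nonzero rows, so rank(B) = 3.
B has 3 columns; by rank–nullity, nullity = 3 − 3 = 0.

0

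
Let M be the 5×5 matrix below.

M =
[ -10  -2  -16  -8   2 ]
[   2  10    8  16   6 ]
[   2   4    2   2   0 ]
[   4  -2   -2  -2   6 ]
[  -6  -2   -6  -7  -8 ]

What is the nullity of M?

Row reduce to echelon form.
R2 ← R2 + (1/5)·R1: [0, 48/5, 24/5, 72/5, 32/5]
R3 ← R3 + (1/5)·R1: [0, 18/5, -6/5, 2/5, 2/5]
R4 ← R4 + (2/5)·R1: [0, -14/5, -42/5, -26/5, 34/5]
R5 ← R5 − (3/5)·R1: [0, -4/5, 18/5, -11/5, -46/5]
R3 ← R3 − (3/8)·R2: [0, 0, -3, -5, -2]
R4 ← R4 + (7/24)·R2: [0, 0, -7, -1, 26/3]
R5 ← R5 + (1/12)·R2: [0, 0, 4, -1, -26/3]
R4 ← R4 − (7/3)·R3: [0, 0, 0, 32/3, 40/3]
R5 ← R5 + (4/3)·R3: [0, 0, 0, -23/3, -34/3]
R5 ← R5 + (23/32)·R4: [0, 0, 0, 0, -7/4]
5 nonzero rows, so rank(M) = 5.
M has 5 columns; by rank–nullity, nullity = 5 − 5 = 0.

0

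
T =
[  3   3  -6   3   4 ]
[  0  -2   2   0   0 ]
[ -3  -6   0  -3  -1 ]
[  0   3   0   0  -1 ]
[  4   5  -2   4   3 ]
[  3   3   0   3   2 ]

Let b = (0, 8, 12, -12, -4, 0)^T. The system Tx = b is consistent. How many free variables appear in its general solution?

2

Row reduce the augmented matrix [T | b].
R3 ← R3 + R1: [0, -3, -6, 0, 3, 12]
R5 ← R5 − (4/3)·R1: [0, 1, 6, 0, -7/3, -4]
R6 ← R6 − R1: [0, 0, 6, 0, -2, 0]
R3 ← R3 − (3/2)·R2: [0, 0, -9, 0, 3, 0]
R4 ← R4 + (3/2)·R2: [0, 0, 3, 0, -1, 0]
R5 ← R5 + (1/2)·R2: [0, 0, 7, 0, -7/3, 0]
R4 ← R4 + (1/3)·R3: [0, 0, 0, 0, 0, 0]
R5 ← R5 + (7/9)·R3: [0, 0, 0, 0, 0, 0]
R6 ← R6 + (2/3)·R3: [0, 0, 0, 0, 0, 0]
The echelon form has 3 nonzero rows, and every pivot lies in the first 5 columns, so rank(T) = rank([T|b]) = 3.
The system is consistent.
Free variables = (unknowns) − (rank) = 5 − 3 = 2.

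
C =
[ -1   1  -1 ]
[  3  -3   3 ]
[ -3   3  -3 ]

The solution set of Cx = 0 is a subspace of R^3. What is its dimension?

Row reduce to echelon form.
R2 ← R2 + (3)·R1: [0, 0, 0]
R3 ← R3 − (3)·R1: [0, 0, 0]
1 nonzero row, so rank(C) = 1.
C has 3 columns; by rank–nullity, nullity = 3 − 1 = 2.

2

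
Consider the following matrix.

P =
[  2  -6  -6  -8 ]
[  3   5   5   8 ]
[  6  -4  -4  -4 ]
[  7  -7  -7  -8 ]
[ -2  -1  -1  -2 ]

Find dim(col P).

2

Row reduce to echelon form.
R2 ← R2 − (3/2)·R1: [0, 14, 14, 20]
R3 ← R3 − (3)·R1: [0, 14, 14, 20]
R4 ← R4 − (7/2)·R1: [0, 14, 14, 20]
R5 ← R5 + R1: [0, -7, -7, -10]
R3 ← R3 − R2: [0, 0, 0, 0]
R4 ← R4 − R2: [0, 0, 0, 0]
R5 ← R5 + (1/2)·R2: [0, 0, 0, 0]
Echelon form has 2 nonzero rows, so rank(P) = 2.
The column space has dimension equal to the rank: 2.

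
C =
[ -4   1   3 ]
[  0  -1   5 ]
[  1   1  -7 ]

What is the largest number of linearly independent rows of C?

2

Row reduce to echelon form.
R3 ← R3 + (1/4)·R1: [0, 5/4, -25/4]
R3 ← R3 + (5/4)·R2: [0, 0, 0]
Echelon form has 2 nonzero rows, so rank(C) = 2.
The rank gives the maximum number of linearly independent rows: 2.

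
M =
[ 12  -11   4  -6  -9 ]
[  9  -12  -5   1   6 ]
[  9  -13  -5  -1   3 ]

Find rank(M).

Row reduce to echelon form.
R2 ← R2 − (3/4)·R1: [0, -15/4, -8, 11/2, 51/4]
R3 ← R3 − (3/4)·R1: [0, -19/4, -8, 7/2, 39/4]
R3 ← R3 − (19/15)·R2: [0, 0, 32/15, -52/15, -32/5]
Echelon form has 3 nonzero rows, so rank(M) = 3.

3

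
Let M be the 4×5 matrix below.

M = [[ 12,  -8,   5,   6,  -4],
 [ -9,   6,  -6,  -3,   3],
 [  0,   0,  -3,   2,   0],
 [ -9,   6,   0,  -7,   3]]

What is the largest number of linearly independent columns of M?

Row reduce to echelon form.
R2 ← R2 + (3/4)·R1: [0, 0, -9/4, 3/2, 0]
R4 ← R4 + (3/4)·R1: [0, 0, 15/4, -5/2, 0]
R3 ← R3 − (4/3)·R2: [0, 0, 0, 0, 0]
R4 ← R4 + (5/3)·R2: [0, 0, 0, 0, 0]
Echelon form has 2 nonzero rows, so rank(M) = 2.
The rank gives the maximum number of linearly independent columns: 2.

2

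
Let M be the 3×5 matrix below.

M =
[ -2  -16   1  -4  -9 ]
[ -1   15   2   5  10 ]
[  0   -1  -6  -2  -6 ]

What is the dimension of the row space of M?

3

Row reduce to echelon form.
R2 ← R2 − (1/2)·R1: [0, 23, 3/2, 7, 29/2]
R3 ← R3 + (1/23)·R2: [0, 0, -273/46, -39/23, -247/46]
Echelon form has 3 nonzero rows, so rank(M) = 3.
The row space has dimension equal to the rank: 3.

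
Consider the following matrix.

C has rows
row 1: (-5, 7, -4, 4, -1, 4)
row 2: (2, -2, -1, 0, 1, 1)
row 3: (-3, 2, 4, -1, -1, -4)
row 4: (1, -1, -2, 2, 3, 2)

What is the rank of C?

3

Row reduce to echelon form.
R2 ← R2 + (2/5)·R1: [0, 4/5, -13/5, 8/5, 3/5, 13/5]
R3 ← R3 − (3/5)·R1: [0, -11/5, 32/5, -17/5, -2/5, -32/5]
R4 ← R4 + (1/5)·R1: [0, 2/5, -14/5, 14/5, 14/5, 14/5]
R3 ← R3 + (11/4)·R2: [0, 0, -3/4, 1, 5/4, 3/4]
R4 ← R4 − (1/2)·R2: [0, 0, -3/2, 2, 5/2, 3/2]
R4 ← R4 − (2)·R3: [0, 0, 0, 0, 0, 0]
Echelon form has 3 nonzero rows, so rank(C) = 3.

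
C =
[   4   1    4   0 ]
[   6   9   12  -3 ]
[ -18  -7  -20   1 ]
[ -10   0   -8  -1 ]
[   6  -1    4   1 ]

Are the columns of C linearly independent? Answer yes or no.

Row reduce C to echelon form.
R2 ← R2 − (3/2)·R1: [0, 15/2, 6, -3]
R3 ← R3 + (9/2)·R1: [0, -5/2, -2, 1]
R4 ← R4 + (5/2)·R1: [0, 5/2, 2, -1]
R5 ← R5 − (3/2)·R1: [0, -5/2, -2, 1]
R3 ← R3 + (1/3)·R2: [0, 0, 0, 0]
R4 ← R4 − (1/3)·R2: [0, 0, 0, 0]
R5 ← R5 + (1/3)·R2: [0, 0, 0, 0]
2 pivots among 4 columns.
Only 2 < 4 pivot columns, so the columns are linearly dependent.

no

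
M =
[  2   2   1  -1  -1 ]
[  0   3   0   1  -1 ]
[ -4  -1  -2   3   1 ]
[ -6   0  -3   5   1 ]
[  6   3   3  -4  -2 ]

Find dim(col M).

2

Row reduce to echelon form.
R3 ← R3 + (2)·R1: [0, 3, 0, 1, -1]
R4 ← R4 + (3)·R1: [0, 6, 0, 2, -2]
R5 ← R5 − (3)·R1: [0, -3, 0, -1, 1]
R3 ← R3 − R2: [0, 0, 0, 0, 0]
R4 ← R4 − (2)·R2: [0, 0, 0, 0, 0]
R5 ← R5 + R2: [0, 0, 0, 0, 0]
Echelon form has 2 nonzero rows, so rank(M) = 2.
The column space has dimension equal to the rank: 2.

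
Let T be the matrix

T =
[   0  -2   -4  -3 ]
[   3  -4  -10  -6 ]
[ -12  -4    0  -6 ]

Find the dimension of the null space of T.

Row reduce to echelon form.
Swap R1 ↔ R2
R3 ← R3 + (4)·R1: [0, -20, -40, -30]
R3 ← R3 − (10)·R2: [0, 0, 0, 0]
2 nonzero rows, so rank(T) = 2.
T has 4 columns; by rank–nullity, nullity = 4 − 2 = 2.

2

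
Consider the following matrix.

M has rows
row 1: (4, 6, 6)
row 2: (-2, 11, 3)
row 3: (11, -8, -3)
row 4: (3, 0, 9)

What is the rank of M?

Row reduce to echelon form.
R2 ← R2 + (1/2)·R1: [0, 14, 6]
R3 ← R3 − (11/4)·R1: [0, -49/2, -39/2]
R4 ← R4 − (3/4)·R1: [0, -9/2, 9/2]
R3 ← R3 + (7/4)·R2: [0, 0, -9]
R4 ← R4 + (9/28)·R2: [0, 0, 45/7]
R4 ← R4 + (5/7)·R3: [0, 0, 0]
Echelon form has 3 nonzero rows, so rank(M) = 3.

3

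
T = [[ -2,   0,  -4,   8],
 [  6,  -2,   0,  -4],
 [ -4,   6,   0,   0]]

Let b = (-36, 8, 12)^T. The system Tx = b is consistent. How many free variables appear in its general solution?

1

Row reduce the augmented matrix [T | b].
R2 ← R2 + (3)·R1: [0, -2, -12, 20, -100]
R3 ← R3 − (2)·R1: [0, 6, 8, -16, 84]
R3 ← R3 + (3)·R2: [0, 0, -28, 44, -216]
The echelon form has 3 nonzero rows, and every pivot lies in the first 4 columns, so rank(T) = rank([T|b]) = 3.
The system is consistent.
Free variables = (unknowns) − (rank) = 4 − 3 = 1.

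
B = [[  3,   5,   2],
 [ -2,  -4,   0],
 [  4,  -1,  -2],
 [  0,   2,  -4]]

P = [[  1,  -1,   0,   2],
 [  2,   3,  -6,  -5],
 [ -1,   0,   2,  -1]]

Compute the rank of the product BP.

First compute BP:
[[ 11,  12, -26, -21],
 [-10, -10,  24,  16],
 [  4,  -7,   2,  15],
 [  8,   6, -20,  -6]]
Now row reduce the product.
R2 ← R2 + (10/11)·R1: [0, 10/11, 4/11, -34/11]
R3 ← R3 − (4/11)·R1: [0, -125/11, 126/11, 249/11]
R4 ← R4 − (8/11)·R1: [0, -30/11, -12/11, 102/11]
R3 ← R3 + (25/2)·R2: [0, 0, 16, -16]
R4 ← R4 + (3)·R2: [0, 0, 0, 0]
3 nonzero rows, so rank(BP) = 3.

3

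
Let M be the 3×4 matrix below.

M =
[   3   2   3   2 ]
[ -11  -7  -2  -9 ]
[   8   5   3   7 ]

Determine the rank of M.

3

Row reduce to echelon form.
R2 ← R2 + (11/3)·R1: [0, 1/3, 9, -5/3]
R3 ← R3 − (8/3)·R1: [0, -1/3, -5, 5/3]
R3 ← R3 + R2: [0, 0, 4, 0]
Echelon form has 3 nonzero rows, so rank(M) = 3.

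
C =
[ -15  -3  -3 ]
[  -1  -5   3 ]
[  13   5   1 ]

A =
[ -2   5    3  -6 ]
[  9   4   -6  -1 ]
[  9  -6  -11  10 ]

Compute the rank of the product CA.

2

First compute CA:
[[-24, -69,   6,  63],
 [-16, -43,  -6,  41],
 [ 28,  79,  -2, -73]]
Now row reduce the product.
R2 ← R2 − (2/3)·R1: [0, 3, -10, -1]
R3 ← R3 + (7/6)·R1: [0, -3/2, 5, 1/2]
R3 ← R3 + (1/2)·R2: [0, 0, 0, 0]
2 nonzero rows, so rank(CA) = 2.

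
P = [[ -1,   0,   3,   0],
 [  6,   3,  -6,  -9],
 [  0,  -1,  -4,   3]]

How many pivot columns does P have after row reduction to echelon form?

2

Row reduce to echelon form.
R2 ← R2 + (6)·R1: [0, 3, 12, -9]
R3 ← R3 + (1/3)·R2: [0, 0, 0, 0]
Echelon form has 2 nonzero rows, so rank(P) = 2.
Each nonzero row contributes one pivot column: 2 pivot columns.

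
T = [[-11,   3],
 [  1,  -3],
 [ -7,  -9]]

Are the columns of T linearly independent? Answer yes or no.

Row reduce T to echelon form.
R2 ← R2 + (1/11)·R1: [0, -30/11]
R3 ← R3 − (7/11)·R1: [0, -120/11]
R3 ← R3 − (4)·R2: [0, 0]
2 pivots among 2 columns.
Every column is a pivot column, so the columns are linearly independent.

yes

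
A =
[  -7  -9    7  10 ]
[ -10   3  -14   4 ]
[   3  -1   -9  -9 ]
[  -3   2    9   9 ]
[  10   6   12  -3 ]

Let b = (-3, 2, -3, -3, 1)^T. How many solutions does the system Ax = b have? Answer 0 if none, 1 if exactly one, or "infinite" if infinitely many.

Row reduce the augmented matrix [A | b].
R2 ← R2 − (10/7)·R1: [0, 111/7, -24, -72/7, 44/7]
R3 ← R3 + (3/7)·R1: [0, -34/7, -6, -33/7, -30/7]
R4 ← R4 − (3/7)·R1: [0, 41/7, 6, 33/7, -12/7]
R5 ← R5 + (10/7)·R1: [0, -48/7, 22, 79/7, -23/7]
R3 ← R3 + (34/111)·R2: [0, 0, -494/37, -291/37, -262/111]
R4 ← R4 − (41/111)·R2: [0, 0, 550/37, 315/37, -448/111]
R5 ← R5 + (16/37)·R2: [0, 0, 430/37, 253/37, -21/37]
R4 ← R4 + (275/247)·R3: [0, 0, 0, -60/247, -1646/247]
R5 ← R5 + (215/247)·R3: [0, 0, 0, -2/247, -1943/741]
R5 ← R5 − (1/30)·R4: [0, 0, 0, 0, -12/5]
The echelon form has 5 nonzero rows; the last pivot sits in the augmented column, so rank(A) = 4 but rank([A|b]) = 5.
Since the ranks differ, the system is inconsistent.
It has no solutions.

0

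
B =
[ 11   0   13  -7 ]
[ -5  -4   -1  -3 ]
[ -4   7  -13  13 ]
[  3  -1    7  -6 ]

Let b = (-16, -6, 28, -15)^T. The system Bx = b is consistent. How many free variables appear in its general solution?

Row reduce the augmented matrix [B | b].
R2 ← R2 + (5/11)·R1: [0, -4, 54/11, -68/11, -146/11]
R3 ← R3 + (4/11)·R1: [0, 7, -91/11, 115/11, 244/11]
R4 ← R4 − (3/11)·R1: [0, -1, 38/11, -45/11, -117/11]
R3 ← R3 + (7/4)·R2: [0, 0, 7/22, -4/11, -23/22]
R4 ← R4 − (1/4)·R2: [0, 0, 49/22, -28/11, -161/22]
R4 ← R4 − (7)·R3: [0, 0, 0, 0, 0]
The echelon form has 3 nonzero rows, and every pivot lies in the first 4 columns, so rank(B) = rank([B|b]) = 3.
The system is consistent.
Free variables = (unknowns) − (rank) = 4 − 3 = 1.

1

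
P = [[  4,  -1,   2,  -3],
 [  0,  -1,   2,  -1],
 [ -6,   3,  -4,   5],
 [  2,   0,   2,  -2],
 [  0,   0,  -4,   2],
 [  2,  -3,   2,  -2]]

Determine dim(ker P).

1

Row reduce to echelon form.
R3 ← R3 + (3/2)·R1: [0, 3/2, -1, 1/2]
R4 ← R4 − (1/2)·R1: [0, 1/2, 1, -1/2]
R6 ← R6 − (1/2)·R1: [0, -5/2, 1, -1/2]
R3 ← R3 + (3/2)·R2: [0, 0, 2, -1]
R4 ← R4 + (1/2)·R2: [0, 0, 2, -1]
R6 ← R6 − (5/2)·R2: [0, 0, -4, 2]
R4 ← R4 − R3: [0, 0, 0, 0]
R5 ← R5 + (2)·R3: [0, 0, 0, 0]
R6 ← R6 + (2)·R3: [0, 0, 0, 0]
3 nonzero rows, so rank(P) = 3.
P has 4 columns; by rank–nullity, nullity = 4 − 3 = 1.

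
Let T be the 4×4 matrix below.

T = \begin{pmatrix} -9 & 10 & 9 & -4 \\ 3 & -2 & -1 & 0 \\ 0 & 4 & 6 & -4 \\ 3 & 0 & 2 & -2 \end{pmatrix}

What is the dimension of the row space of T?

2

Row reduce to echelon form.
R2 ← R2 + (1/3)·R1: [0, 4/3, 2, -4/3]
R4 ← R4 + (1/3)·R1: [0, 10/3, 5, -10/3]
R3 ← R3 − (3)·R2: [0, 0, 0, 0]
R4 ← R4 − (5/2)·R2: [0, 0, 0, 0]
Echelon form has 2 nonzero rows, so rank(T) = 2.
The row space has dimension equal to the rank: 2.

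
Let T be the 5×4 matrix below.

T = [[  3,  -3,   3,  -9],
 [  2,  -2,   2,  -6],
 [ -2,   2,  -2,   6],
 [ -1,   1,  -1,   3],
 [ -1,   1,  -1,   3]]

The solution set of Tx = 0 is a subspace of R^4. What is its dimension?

3

Row reduce to echelon form.
R2 ← R2 − (2/3)·R1: [0, 0, 0, 0]
R3 ← R3 + (2/3)·R1: [0, 0, 0, 0]
R4 ← R4 + (1/3)·R1: [0, 0, 0, 0]
R5 ← R5 + (1/3)·R1: [0, 0, 0, 0]
1 nonzero row, so rank(T) = 1.
T has 4 columns; by rank–nullity, nullity = 4 − 1 = 3.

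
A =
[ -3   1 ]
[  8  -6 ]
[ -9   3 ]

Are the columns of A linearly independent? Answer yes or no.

yes

Row reduce A to echelon form.
R2 ← R2 + (8/3)·R1: [0, -10/3]
R3 ← R3 − (3)·R1: [0, 0]
2 pivots among 2 columns.
Every column is a pivot column, so the columns are linearly independent.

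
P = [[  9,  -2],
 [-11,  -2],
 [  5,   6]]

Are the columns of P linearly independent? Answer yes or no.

yes

Row reduce P to echelon form.
R2 ← R2 + (11/9)·R1: [0, -40/9]
R3 ← R3 − (5/9)·R1: [0, 64/9]
R3 ← R3 + (8/5)·R2: [0, 0]
2 pivots among 2 columns.
Every column is a pivot column, so the columns are linearly independent.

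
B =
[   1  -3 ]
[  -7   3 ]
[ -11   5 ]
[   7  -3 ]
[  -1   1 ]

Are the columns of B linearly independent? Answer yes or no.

Row reduce B to echelon form.
R2 ← R2 + (7)·R1: [0, -18]
R3 ← R3 + (11)·R1: [0, -28]
R4 ← R4 − (7)·R1: [0, 18]
R5 ← R5 + R1: [0, -2]
R3 ← R3 − (14/9)·R2: [0, 0]
R4 ← R4 + R2: [0, 0]
R5 ← R5 − (1/9)·R2: [0, 0]
2 pivots among 2 columns.
Every column is a pivot column, so the columns are linearly independent.

yes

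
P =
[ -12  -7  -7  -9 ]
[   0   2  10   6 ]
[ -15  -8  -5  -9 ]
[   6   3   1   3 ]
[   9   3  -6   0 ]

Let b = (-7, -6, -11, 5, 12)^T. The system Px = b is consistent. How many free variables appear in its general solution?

2

Row reduce the augmented matrix [P | b].
R3 ← R3 − (5/4)·R1: [0, 3/4, 15/4, 9/4, -9/4]
R4 ← R4 + (1/2)·R1: [0, -1/2, -5/2, -3/2, 3/2]
R5 ← R5 + (3/4)·R1: [0, -9/4, -45/4, -27/4, 27/4]
R3 ← R3 − (3/8)·R2: [0, 0, 0, 0, 0]
R4 ← R4 + (1/4)·R2: [0, 0, 0, 0, 0]
R5 ← R5 + (9/8)·R2: [0, 0, 0, 0, 0]
The echelon form has 2 nonzero rows, and every pivot lies in the first 4 columns, so rank(P) = rank([P|b]) = 2.
The system is consistent.
Free variables = (unknowns) − (rank) = 4 − 2 = 2.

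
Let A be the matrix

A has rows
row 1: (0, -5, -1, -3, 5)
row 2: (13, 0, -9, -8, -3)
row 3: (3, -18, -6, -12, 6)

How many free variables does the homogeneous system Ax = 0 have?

Row reduce to echelon form.
Swap R1 ↔ R2
R3 ← R3 − (3/13)·R1: [0, -18, -51/13, -132/13, 87/13]
R3 ← R3 − (18/5)·R2: [0, 0, -21/65, 42/65, -147/13]
3 nonzero rows, so rank(A) = 3.
A has 5 columns; by rank–nullity, nullity = 5 − 3 = 2.

2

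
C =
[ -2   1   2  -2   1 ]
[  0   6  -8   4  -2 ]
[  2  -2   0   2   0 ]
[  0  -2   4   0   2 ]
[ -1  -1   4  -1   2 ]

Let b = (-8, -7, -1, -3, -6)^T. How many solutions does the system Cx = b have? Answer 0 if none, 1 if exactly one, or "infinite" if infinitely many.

0

Row reduce the augmented matrix [C | b].
R3 ← R3 + R1: [0, -1, 2, 0, 1, -9]
R5 ← R5 − (1/2)·R1: [0, -3/2, 3, 0, 3/2, -2]
R3 ← R3 + (1/6)·R2: [0, 0, 2/3, 2/3, 2/3, -61/6]
R4 ← R4 + (1/3)·R2: [0, 0, 4/3, 4/3, 4/3, -16/3]
R5 ← R5 + (1/4)·R2: [0, 0, 1, 1, 1, -15/4]
R4 ← R4 − (2)·R3: [0, 0, 0, 0, 0, 15]
R5 ← R5 − (3/2)·R3: [0, 0, 0, 0, 0, 23/2]
R5 ← R5 − (23/30)·R4: [0, 0, 0, 0, 0, 0]
The echelon form has 4 nonzero rows; the last pivot sits in the augmented column, so rank(C) = 3 but rank([C|b]) = 4.
Since the ranks differ, the system is inconsistent.
It has no solutions.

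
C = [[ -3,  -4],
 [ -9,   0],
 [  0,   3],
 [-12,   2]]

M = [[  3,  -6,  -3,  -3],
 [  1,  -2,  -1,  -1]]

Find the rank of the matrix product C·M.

1

First compute CM:
[[-13,  26,  13,  13],
 [-27,  54,  27,  27],
 [  3,  -6,  -3,  -3],
 [-34,  68,  34,  34]]
Now row reduce the product.
R2 ← R2 − (27/13)·R1: [0, 0, 0, 0]
R3 ← R3 + (3/13)·R1: [0, 0, 0, 0]
R4 ← R4 − (34/13)·R1: [0, 0, 0, 0]
1 nonzero row, so rank(CM) = 1.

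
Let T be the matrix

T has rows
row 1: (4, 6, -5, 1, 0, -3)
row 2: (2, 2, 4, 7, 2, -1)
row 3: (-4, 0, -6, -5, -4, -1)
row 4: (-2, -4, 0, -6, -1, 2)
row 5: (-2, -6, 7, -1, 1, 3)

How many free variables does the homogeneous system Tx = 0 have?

Row reduce to echelon form.
R2 ← R2 − (1/2)·R1: [0, -1, 13/2, 13/2, 2, 1/2]
R3 ← R3 + R1: [0, 6, -11, -4, -4, -4]
R4 ← R4 + (1/2)·R1: [0, -1, -5/2, -11/2, -1, 1/2]
R5 ← R5 + (1/2)·R1: [0, -3, 9/2, -1/2, 1, 3/2]
R3 ← R3 + (6)·R2: [0, 0, 28, 35, 8, -1]
R4 ← R4 − R2: [0, 0, -9, -12, -3, 0]
R5 ← R5 − (3)·R2: [0, 0, -15, -20, -5, 0]
R4 ← R4 + (9/28)·R3: [0, 0, 0, -3/4, -3/7, -9/28]
R5 ← R5 + (15/28)·R3: [0, 0, 0, -5/4, -5/7, -15/28]
R5 ← R5 − (5/3)·R4: [0, 0, 0, 0, 0, 0]
4 nonzero rows, so rank(T) = 4.
T has 6 columns; by rank–nullity, nullity = 6 − 4 = 2.

2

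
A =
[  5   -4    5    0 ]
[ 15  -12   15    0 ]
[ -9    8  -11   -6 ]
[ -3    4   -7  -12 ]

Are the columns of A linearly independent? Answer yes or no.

no

Row reduce A to echelon form.
R2 ← R2 − (3)·R1: [0, 0, 0, 0]
R3 ← R3 + (9/5)·R1: [0, 4/5, -2, -6]
R4 ← R4 + (3/5)·R1: [0, 8/5, -4, -12]
Swap R2 ↔ R3
R4 ← R4 − (2)·R2: [0, 0, 0, 0]
2 pivots among 4 columns.
Only 2 < 4 pivot columns, so the columns are linearly dependent.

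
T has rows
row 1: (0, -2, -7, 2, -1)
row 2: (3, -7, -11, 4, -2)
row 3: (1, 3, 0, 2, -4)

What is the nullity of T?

2

Row reduce to echelon form.
Swap R1 ↔ R2
R3 ← R3 − (1/3)·R1: [0, 16/3, 11/3, 2/3, -10/3]
R3 ← R3 + (8/3)·R2: [0, 0, -15, 6, -6]
3 nonzero rows, so rank(T) = 3.
T has 5 columns; by rank–nullity, nullity = 5 − 3 = 2.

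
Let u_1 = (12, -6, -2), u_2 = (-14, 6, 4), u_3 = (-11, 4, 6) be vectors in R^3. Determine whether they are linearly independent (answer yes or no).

yes

Form the matrix with these vectors as rows and row reduce.
R2 ← R2 + (7/6)·R1: [0, -1, 5/3]
R3 ← R3 + (11/12)·R1: [0, -3/2, 25/6]
R3 ← R3 − (3/2)·R2: [0, 0, 5/3]
3 nonzero rows, so the 3 vectors span a space of dimension 3.
Since 3 = 3, the vectors are linearly independent.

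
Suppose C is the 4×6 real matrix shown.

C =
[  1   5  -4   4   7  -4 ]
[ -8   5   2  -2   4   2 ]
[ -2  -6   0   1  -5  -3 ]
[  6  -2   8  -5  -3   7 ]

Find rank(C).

Row reduce to echelon form.
R2 ← R2 + (8)·R1: [0, 45, -30, 30, 60, -30]
R3 ← R3 + (2)·R1: [0, 4, -8, 9, 9, -11]
R4 ← R4 − (6)·R1: [0, -32, 32, -29, -45, 31]
R3 ← R3 − (4/45)·R2: [0, 0, -16/3, 19/3, 11/3, -25/3]
R4 ← R4 + (32/45)·R2: [0, 0, 32/3, -23/3, -7/3, 29/3]
R4 ← R4 + (2)·R3: [0, 0, 0, 5, 5, -7]
Echelon form has 4 nonzero rows, so rank(C) = 4.

4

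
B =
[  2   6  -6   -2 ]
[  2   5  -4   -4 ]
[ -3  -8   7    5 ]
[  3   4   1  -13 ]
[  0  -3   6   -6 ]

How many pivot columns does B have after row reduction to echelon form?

Row reduce to echelon form.
R2 ← R2 − R1: [0, -1, 2, -2]
R3 ← R3 + (3/2)·R1: [0, 1, -2, 2]
R4 ← R4 − (3/2)·R1: [0, -5, 10, -10]
R3 ← R3 + R2: [0, 0, 0, 0]
R4 ← R4 − (5)·R2: [0, 0, 0, 0]
R5 ← R5 − (3)·R2: [0, 0, 0, 0]
Echelon form has 2 nonzero rows, so rank(B) = 2.
Each nonzero row contributes one pivot column: 2 pivot columns.

2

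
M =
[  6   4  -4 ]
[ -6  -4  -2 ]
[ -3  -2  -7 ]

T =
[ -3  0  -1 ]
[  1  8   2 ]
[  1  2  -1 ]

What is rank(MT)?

First compute MT:
[[-18,  24,   6],
 [ 12, -36,   0],
 [  0, -30,   6]]
Now row reduce the product.
R2 ← R2 + (2/3)·R1: [0, -20, 4]
R3 ← R3 − (3/2)·R2: [0, 0, 0]
2 nonzero rows, so rank(MT) = 2.

2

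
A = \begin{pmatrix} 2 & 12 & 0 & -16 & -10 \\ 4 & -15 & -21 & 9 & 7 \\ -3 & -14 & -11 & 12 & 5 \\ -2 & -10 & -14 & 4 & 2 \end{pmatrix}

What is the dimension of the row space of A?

Row reduce to echelon form.
R2 ← R2 − (2)·R1: [0, -39, -21, 41, 27]
R3 ← R3 + (3/2)·R1: [0, 4, -11, -12, -10]
R4 ← R4 + R1: [0, 2, -14, -12, -8]
R3 ← R3 + (4/39)·R2: [0, 0, -171/13, -304/39, -94/13]
R4 ← R4 + (2/39)·R2: [0, 0, -196/13, -386/39, -86/13]
R4 ← R4 − (196/171)·R3: [0, 0, 0, -26/27, 286/171]
Echelon form has 4 nonzero rows, so rank(A) = 4.
The row space has dimension equal to the rank: 4.

4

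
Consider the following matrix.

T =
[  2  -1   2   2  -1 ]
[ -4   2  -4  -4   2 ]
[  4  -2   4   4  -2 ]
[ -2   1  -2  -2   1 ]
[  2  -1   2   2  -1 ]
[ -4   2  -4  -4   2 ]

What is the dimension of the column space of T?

1

Row reduce to echelon form.
R2 ← R2 + (2)·R1: [0, 0, 0, 0, 0]
R3 ← R3 − (2)·R1: [0, 0, 0, 0, 0]
R4 ← R4 + R1: [0, 0, 0, 0, 0]
R5 ← R5 − R1: [0, 0, 0, 0, 0]
R6 ← R6 + (2)·R1: [0, 0, 0, 0, 0]
Echelon form has 1 nonzero row, so rank(T) = 1.
The column space has dimension equal to the rank: 1.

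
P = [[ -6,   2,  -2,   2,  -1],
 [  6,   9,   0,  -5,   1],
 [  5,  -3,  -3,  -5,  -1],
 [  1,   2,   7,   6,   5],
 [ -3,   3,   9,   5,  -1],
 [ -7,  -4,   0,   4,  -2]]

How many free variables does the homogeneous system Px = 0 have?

1

Row reduce to echelon form.
R2 ← R2 + R1: [0, 11, -2, -3, 0]
R3 ← R3 + (5/6)·R1: [0, -4/3, -14/3, -10/3, -11/6]
R4 ← R4 + (1/6)·R1: [0, 7/3, 20/3, 19/3, 29/6]
R5 ← R5 − (1/2)·R1: [0, 2, 10, 4, -1/2]
R6 ← R6 − (7/6)·R1: [0, -19/3, 7/3, 5/3, -5/6]
R3 ← R3 + (4/33)·R2: [0, 0, -54/11, -122/33, -11/6]
R4 ← R4 − (7/33)·R2: [0, 0, 78/11, 230/33, 29/6]
R5 ← R5 − (2/11)·R2: [0, 0, 114/11, 50/11, -1/2]
R6 ← R6 + (19/33)·R2: [0, 0, 13/11, -2/33, -5/6]
R4 ← R4 + (13/9)·R3: [0, 0, 0, 44/27, 59/27]
R5 ← R5 + (19/9)·R3: [0, 0, 0, -88/27, -118/27]
R6 ← R6 + (13/54)·R3: [0, 0, 0, -77/81, -413/324]
R5 ← R5 + (2)·R4: [0, 0, 0, 0, 0]
R6 ← R6 + (7/12)·R4: [0, 0, 0, 0, 0]
4 nonzero rows, so rank(P) = 4.
P has 5 columns; by rank–nullity, nullity = 5 − 4 = 1.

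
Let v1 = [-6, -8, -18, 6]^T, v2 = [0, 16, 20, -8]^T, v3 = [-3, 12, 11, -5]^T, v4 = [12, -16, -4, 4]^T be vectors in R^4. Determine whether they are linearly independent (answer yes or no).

Form the matrix with these vectors as rows and row reduce.
R3 ← R3 − (1/2)·R1: [0, 16, 20, -8]
R4 ← R4 + (2)·R1: [0, -32, -40, 16]
R3 ← R3 − R2: [0, 0, 0, 0]
R4 ← R4 + (2)·R2: [0, 0, 0, 0]
2 nonzero rows, so the 4 vectors span a space of dimension 2.
Since 2 < 4, the vectors are linearly dependent.

no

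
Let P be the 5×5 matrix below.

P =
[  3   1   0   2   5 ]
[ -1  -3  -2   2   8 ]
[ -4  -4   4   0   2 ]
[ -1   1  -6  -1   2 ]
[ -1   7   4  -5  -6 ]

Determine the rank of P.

Row reduce to echelon form.
R2 ← R2 + (1/3)·R1: [0, -8/3, -2, 8/3, 29/3]
R3 ← R3 + (4/3)·R1: [0, -8/3, 4, 8/3, 26/3]
R4 ← R4 + (1/3)·R1: [0, 4/3, -6, -1/3, 11/3]
R5 ← R5 + (1/3)·R1: [0, 22/3, 4, -13/3, -13/3]
R3 ← R3 − R2: [0, 0, 6, 0, -1]
R4 ← R4 + (1/2)·R2: [0, 0, -7, 1, 17/2]
R5 ← R5 + (11/4)·R2: [0, 0, -3/2, 3, 89/4]
R4 ← R4 + (7/6)·R3: [0, 0, 0, 1, 22/3]
R5 ← R5 + (1/4)·R3: [0, 0, 0, 3, 22]
R5 ← R5 − (3)·R4: [0, 0, 0, 0, 0]
Echelon form has 4 nonzero rows, so rank(P) = 4.

4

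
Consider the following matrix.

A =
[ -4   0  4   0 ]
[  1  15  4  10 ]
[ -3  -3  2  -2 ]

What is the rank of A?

2

Row reduce to echelon form.
R2 ← R2 + (1/4)·R1: [0, 15, 5, 10]
R3 ← R3 − (3/4)·R1: [0, -3, -1, -2]
R3 ← R3 + (1/5)·R2: [0, 0, 0, 0]
Echelon form has 2 nonzero rows, so rank(A) = 2.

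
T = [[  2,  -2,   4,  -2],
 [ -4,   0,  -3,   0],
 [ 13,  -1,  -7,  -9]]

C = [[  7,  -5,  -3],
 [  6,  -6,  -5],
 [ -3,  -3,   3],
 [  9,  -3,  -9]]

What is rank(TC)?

3

First compute TC:
[[-28,  -4,  34],
 [-19,  29,   3],
 [ 25, -11,  26]]
Now row reduce the product.
R2 ← R2 − (19/28)·R1: [0, 222/7, -281/14]
R3 ← R3 + (25/28)·R1: [0, -102/7, 789/14]
R3 ← R3 + (17/37)·R2: [0, 0, 1744/37]
3 nonzero rows, so rank(TC) = 3.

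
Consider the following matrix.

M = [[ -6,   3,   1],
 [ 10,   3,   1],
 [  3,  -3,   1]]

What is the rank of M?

Row reduce to echelon form.
R2 ← R2 + (5/3)·R1: [0, 8, 8/3]
R3 ← R3 + (1/2)·R1: [0, -3/2, 3/2]
R3 ← R3 + (3/16)·R2: [0, 0, 2]
Echelon form has 3 nonzero rows, so rank(M) = 3.

3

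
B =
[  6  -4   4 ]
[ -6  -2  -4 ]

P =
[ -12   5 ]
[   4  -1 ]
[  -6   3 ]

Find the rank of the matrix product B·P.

First compute BP:
[[-112,  46],
 [ 88, -40]]
Now row reduce the product.
R2 ← R2 + (11/14)·R1: [0, -27/7]
2 nonzero rows, so rank(BP) = 2.

2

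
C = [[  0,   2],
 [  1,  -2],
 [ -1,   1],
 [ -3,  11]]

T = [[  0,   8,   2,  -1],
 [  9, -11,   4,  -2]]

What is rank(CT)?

2

First compute CT:
[[ 18, -22,   8,  -4],
 [-18,  30,  -6,   3],
 [  9, -19,   2,  -1],
 [ 99, -145,  38, -19]]
Now row reduce the product.
R2 ← R2 + R1: [0, 8, 2, -1]
R3 ← R3 − (1/2)·R1: [0, -8, -2, 1]
R4 ← R4 − (11/2)·R1: [0, -24, -6, 3]
R3 ← R3 + R2: [0, 0, 0, 0]
R4 ← R4 + (3)·R2: [0, 0, 0, 0]
2 nonzero rows, so rank(CT) = 2.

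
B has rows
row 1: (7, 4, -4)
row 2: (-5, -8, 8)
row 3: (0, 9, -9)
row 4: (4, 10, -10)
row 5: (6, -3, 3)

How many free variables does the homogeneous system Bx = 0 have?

Row reduce to echelon form.
R2 ← R2 + (5/7)·R1: [0, -36/7, 36/7]
R4 ← R4 − (4/7)·R1: [0, 54/7, -54/7]
R5 ← R5 − (6/7)·R1: [0, -45/7, 45/7]
R3 ← R3 + (7/4)·R2: [0, 0, 0]
R4 ← R4 + (3/2)·R2: [0, 0, 0]
R5 ← R5 − (5/4)·R2: [0, 0, 0]
2 nonzero rows, so rank(B) = 2.
B has 3 columns; by rank–nullity, nullity = 3 − 2 = 1.

1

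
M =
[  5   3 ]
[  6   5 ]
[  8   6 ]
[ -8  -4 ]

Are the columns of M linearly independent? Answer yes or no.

yes

Row reduce M to echelon form.
R2 ← R2 − (6/5)·R1: [0, 7/5]
R3 ← R3 − (8/5)·R1: [0, 6/5]
R4 ← R4 + (8/5)·R1: [0, 4/5]
R3 ← R3 − (6/7)·R2: [0, 0]
R4 ← R4 − (4/7)·R2: [0, 0]
2 pivots among 2 columns.
Every column is a pivot column, so the columns are linearly independent.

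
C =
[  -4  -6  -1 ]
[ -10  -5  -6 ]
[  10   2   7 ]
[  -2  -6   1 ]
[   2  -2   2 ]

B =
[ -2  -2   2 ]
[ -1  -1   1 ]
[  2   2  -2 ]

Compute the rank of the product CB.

First compute CB:
[[ 12,  12, -12],
 [ 13,  13, -13],
 [ -8,  -8,   8],
 [ 12,  12, -12],
 [  2,   2,  -2]]
Now row reduce the product.
R2 ← R2 − (13/12)·R1: [0, 0, 0]
R3 ← R3 + (2/3)·R1: [0, 0, 0]
R4 ← R4 − R1: [0, 0, 0]
R5 ← R5 − (1/6)·R1: [0, 0, 0]
1 nonzero row, so rank(CB) = 1.

1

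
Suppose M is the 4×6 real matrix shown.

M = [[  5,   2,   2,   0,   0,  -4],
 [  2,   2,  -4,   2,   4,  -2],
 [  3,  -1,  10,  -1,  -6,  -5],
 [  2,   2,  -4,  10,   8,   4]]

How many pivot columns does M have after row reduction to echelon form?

Row reduce to echelon form.
R2 ← R2 − (2/5)·R1: [0, 6/5, -24/5, 2, 4, -2/5]
R3 ← R3 − (3/5)·R1: [0, -11/5, 44/5, -1, -6, -13/5]
R4 ← R4 − (2/5)·R1: [0, 6/5, -24/5, 10, 8, 28/5]
R3 ← R3 + (11/6)·R2: [0, 0, 0, 8/3, 4/3, -10/3]
R4 ← R4 − R2: [0, 0, 0, 8, 4, 6]
R4 ← R4 − (3)·R3: [0, 0, 0, 0, 0, 16]
Echelon form has 4 nonzero rows, so rank(M) = 4.
Each nonzero row contributes one pivot column: 4 pivot columns.

4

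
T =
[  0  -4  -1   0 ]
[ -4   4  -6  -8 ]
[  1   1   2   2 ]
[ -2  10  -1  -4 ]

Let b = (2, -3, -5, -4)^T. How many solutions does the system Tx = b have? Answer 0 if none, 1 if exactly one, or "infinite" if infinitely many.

Row reduce the augmented matrix [T | b].
Swap R1 ↔ R2
R3 ← R3 + (1/4)·R1: [0, 2, 1/2, 0, -23/4]
R4 ← R4 − (1/2)·R1: [0, 8, 2, 0, -5/2]
R3 ← R3 + (1/2)·R2: [0, 0, 0, 0, -19/4]
R4 ← R4 + (2)·R2: [0, 0, 0, 0, 3/2]
R4 ← R4 + (6/19)·R3: [0, 0, 0, 0, 0]
The echelon form has 3 nonzero rows; the last pivot sits in the augmented column, so rank(T) = 2 but rank([T|b]) = 3.
Since the ranks differ, the system is inconsistent.
It has no solutions.

0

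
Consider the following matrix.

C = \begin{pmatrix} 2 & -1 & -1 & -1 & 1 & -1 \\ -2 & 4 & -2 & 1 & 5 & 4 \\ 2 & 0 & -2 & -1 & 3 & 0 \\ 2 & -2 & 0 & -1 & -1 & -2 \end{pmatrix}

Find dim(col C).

Row reduce to echelon form.
R2 ← R2 + R1: [0, 3, -3, 0, 6, 3]
R3 ← R3 − R1: [0, 1, -1, 0, 2, 1]
R4 ← R4 − R1: [0, -1, 1, 0, -2, -1]
R3 ← R3 − (1/3)·R2: [0, 0, 0, 0, 0, 0]
R4 ← R4 + (1/3)·R2: [0, 0, 0, 0, 0, 0]
Echelon form has 2 nonzero rows, so rank(C) = 2.
The column space has dimension equal to the rank: 2.

2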